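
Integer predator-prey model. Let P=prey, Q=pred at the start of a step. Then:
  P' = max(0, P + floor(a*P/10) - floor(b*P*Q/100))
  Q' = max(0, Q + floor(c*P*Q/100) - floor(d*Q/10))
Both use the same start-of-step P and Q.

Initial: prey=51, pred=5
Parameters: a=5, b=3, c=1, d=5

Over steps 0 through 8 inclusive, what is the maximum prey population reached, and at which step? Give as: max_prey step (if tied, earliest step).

Step 1: prey: 51+25-7=69; pred: 5+2-2=5
Step 2: prey: 69+34-10=93; pred: 5+3-2=6
Step 3: prey: 93+46-16=123; pred: 6+5-3=8
Step 4: prey: 123+61-29=155; pred: 8+9-4=13
Step 5: prey: 155+77-60=172; pred: 13+20-6=27
Step 6: prey: 172+86-139=119; pred: 27+46-13=60
Step 7: prey: 119+59-214=0; pred: 60+71-30=101
Step 8: prey: 0+0-0=0; pred: 101+0-50=51
Max prey = 172 at step 5

Answer: 172 5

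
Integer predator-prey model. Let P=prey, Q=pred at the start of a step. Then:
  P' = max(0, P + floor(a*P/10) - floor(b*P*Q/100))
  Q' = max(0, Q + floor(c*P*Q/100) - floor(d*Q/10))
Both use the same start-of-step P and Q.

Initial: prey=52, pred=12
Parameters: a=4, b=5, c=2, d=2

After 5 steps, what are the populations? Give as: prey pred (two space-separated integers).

Step 1: prey: 52+20-31=41; pred: 12+12-2=22
Step 2: prey: 41+16-45=12; pred: 22+18-4=36
Step 3: prey: 12+4-21=0; pred: 36+8-7=37
Step 4: prey: 0+0-0=0; pred: 37+0-7=30
Step 5: prey: 0+0-0=0; pred: 30+0-6=24

Answer: 0 24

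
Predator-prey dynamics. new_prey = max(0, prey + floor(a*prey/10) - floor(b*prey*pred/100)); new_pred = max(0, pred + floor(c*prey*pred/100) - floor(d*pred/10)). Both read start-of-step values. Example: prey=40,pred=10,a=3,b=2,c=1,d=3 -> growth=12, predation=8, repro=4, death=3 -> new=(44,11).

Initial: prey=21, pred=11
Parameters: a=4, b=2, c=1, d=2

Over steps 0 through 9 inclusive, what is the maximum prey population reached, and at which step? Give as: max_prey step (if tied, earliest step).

Answer: 50 6

Derivation:
Step 1: prey: 21+8-4=25; pred: 11+2-2=11
Step 2: prey: 25+10-5=30; pred: 11+2-2=11
Step 3: prey: 30+12-6=36; pred: 11+3-2=12
Step 4: prey: 36+14-8=42; pred: 12+4-2=14
Step 5: prey: 42+16-11=47; pred: 14+5-2=17
Step 6: prey: 47+18-15=50; pred: 17+7-3=21
Step 7: prey: 50+20-21=49; pred: 21+10-4=27
Step 8: prey: 49+19-26=42; pred: 27+13-5=35
Step 9: prey: 42+16-29=29; pred: 35+14-7=42
Max prey = 50 at step 6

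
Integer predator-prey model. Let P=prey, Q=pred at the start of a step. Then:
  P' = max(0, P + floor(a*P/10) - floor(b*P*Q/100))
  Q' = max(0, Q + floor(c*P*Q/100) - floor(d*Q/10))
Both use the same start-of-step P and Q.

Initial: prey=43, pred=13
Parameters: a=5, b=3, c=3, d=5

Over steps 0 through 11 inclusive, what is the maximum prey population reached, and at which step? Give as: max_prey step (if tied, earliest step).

Step 1: prey: 43+21-16=48; pred: 13+16-6=23
Step 2: prey: 48+24-33=39; pred: 23+33-11=45
Step 3: prey: 39+19-52=6; pred: 45+52-22=75
Step 4: prey: 6+3-13=0; pred: 75+13-37=51
Step 5: prey: 0+0-0=0; pred: 51+0-25=26
Step 6: prey: 0+0-0=0; pred: 26+0-13=13
Step 7: prey: 0+0-0=0; pred: 13+0-6=7
Step 8: prey: 0+0-0=0; pred: 7+0-3=4
Step 9: prey: 0+0-0=0; pred: 4+0-2=2
Step 10: prey: 0+0-0=0; pred: 2+0-1=1
Step 11: prey: 0+0-0=0; pred: 1+0-0=1
Max prey = 48 at step 1

Answer: 48 1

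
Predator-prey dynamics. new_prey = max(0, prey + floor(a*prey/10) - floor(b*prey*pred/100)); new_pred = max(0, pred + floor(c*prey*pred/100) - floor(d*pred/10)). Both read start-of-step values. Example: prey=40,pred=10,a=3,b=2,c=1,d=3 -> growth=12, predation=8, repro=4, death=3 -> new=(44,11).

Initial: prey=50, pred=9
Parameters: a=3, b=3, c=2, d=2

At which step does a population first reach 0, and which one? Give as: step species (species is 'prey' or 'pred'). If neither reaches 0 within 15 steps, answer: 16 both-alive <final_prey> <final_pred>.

Answer: 4 prey

Derivation:
Step 1: prey: 50+15-13=52; pred: 9+9-1=17
Step 2: prey: 52+15-26=41; pred: 17+17-3=31
Step 3: prey: 41+12-38=15; pred: 31+25-6=50
Step 4: prey: 15+4-22=0; pred: 50+15-10=55
First extinction: prey at step 4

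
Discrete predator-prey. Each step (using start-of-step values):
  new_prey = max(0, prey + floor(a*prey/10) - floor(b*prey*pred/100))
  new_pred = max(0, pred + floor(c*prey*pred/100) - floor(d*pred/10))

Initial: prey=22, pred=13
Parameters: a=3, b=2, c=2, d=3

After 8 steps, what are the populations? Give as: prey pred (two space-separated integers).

Step 1: prey: 22+6-5=23; pred: 13+5-3=15
Step 2: prey: 23+6-6=23; pred: 15+6-4=17
Step 3: prey: 23+6-7=22; pred: 17+7-5=19
Step 4: prey: 22+6-8=20; pred: 19+8-5=22
Step 5: prey: 20+6-8=18; pred: 22+8-6=24
Step 6: prey: 18+5-8=15; pred: 24+8-7=25
Step 7: prey: 15+4-7=12; pred: 25+7-7=25
Step 8: prey: 12+3-6=9; pred: 25+6-7=24

Answer: 9 24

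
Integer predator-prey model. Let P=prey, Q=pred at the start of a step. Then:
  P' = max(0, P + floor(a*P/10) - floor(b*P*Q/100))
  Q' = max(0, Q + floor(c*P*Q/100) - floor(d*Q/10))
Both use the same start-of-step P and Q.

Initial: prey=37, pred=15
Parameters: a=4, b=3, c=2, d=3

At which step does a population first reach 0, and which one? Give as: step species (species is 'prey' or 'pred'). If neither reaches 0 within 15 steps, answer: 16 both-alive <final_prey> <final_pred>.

Step 1: prey: 37+14-16=35; pred: 15+11-4=22
Step 2: prey: 35+14-23=26; pred: 22+15-6=31
Step 3: prey: 26+10-24=12; pred: 31+16-9=38
Step 4: prey: 12+4-13=3; pred: 38+9-11=36
Step 5: prey: 3+1-3=1; pred: 36+2-10=28
Step 6: prey: 1+0-0=1; pred: 28+0-8=20
Step 7: prey: 1+0-0=1; pred: 20+0-6=14
Step 8: prey: 1+0-0=1; pred: 14+0-4=10
Step 9: prey: 1+0-0=1; pred: 10+0-3=7
Step 10: prey: 1+0-0=1; pred: 7+0-2=5
Step 11: prey: 1+0-0=1; pred: 5+0-1=4
Step 12: prey: 1+0-0=1; pred: 4+0-1=3
Step 13: prey: 1+0-0=1; pred: 3+0-0=3
Steps 14-15: state stable at prey=1, pred=3 (no change)
No extinction within 15 steps

Answer: 16 both-alive 1 3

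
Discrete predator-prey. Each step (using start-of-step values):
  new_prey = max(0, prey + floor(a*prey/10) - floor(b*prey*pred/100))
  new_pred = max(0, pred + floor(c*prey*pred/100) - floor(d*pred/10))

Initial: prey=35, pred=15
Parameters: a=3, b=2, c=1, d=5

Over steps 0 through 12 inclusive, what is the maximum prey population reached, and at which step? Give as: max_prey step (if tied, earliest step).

Step 1: prey: 35+10-10=35; pred: 15+5-7=13
Step 2: prey: 35+10-9=36; pred: 13+4-6=11
Step 3: prey: 36+10-7=39; pred: 11+3-5=9
Step 4: prey: 39+11-7=43; pred: 9+3-4=8
Step 5: prey: 43+12-6=49; pred: 8+3-4=7
Step 6: prey: 49+14-6=57; pred: 7+3-3=7
Step 7: prey: 57+17-7=67; pred: 7+3-3=7
Step 8: prey: 67+20-9=78; pred: 7+4-3=8
Step 9: prey: 78+23-12=89; pred: 8+6-4=10
Step 10: prey: 89+26-17=98; pred: 10+8-5=13
Step 11: prey: 98+29-25=102; pred: 13+12-6=19
Step 12: prey: 102+30-38=94; pred: 19+19-9=29
Max prey = 102 at step 11

Answer: 102 11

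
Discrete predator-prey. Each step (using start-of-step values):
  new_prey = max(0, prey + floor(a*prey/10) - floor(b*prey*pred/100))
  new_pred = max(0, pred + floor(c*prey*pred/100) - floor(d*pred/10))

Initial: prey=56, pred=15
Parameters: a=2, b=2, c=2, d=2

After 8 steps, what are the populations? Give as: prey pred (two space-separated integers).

Answer: 0 29

Derivation:
Step 1: prey: 56+11-16=51; pred: 15+16-3=28
Step 2: prey: 51+10-28=33; pred: 28+28-5=51
Step 3: prey: 33+6-33=6; pred: 51+33-10=74
Step 4: prey: 6+1-8=0; pred: 74+8-14=68
Step 5: prey: 0+0-0=0; pred: 68+0-13=55
Step 6: prey: 0+0-0=0; pred: 55+0-11=44
Step 7: prey: 0+0-0=0; pred: 44+0-8=36
Step 8: prey: 0+0-0=0; pred: 36+0-7=29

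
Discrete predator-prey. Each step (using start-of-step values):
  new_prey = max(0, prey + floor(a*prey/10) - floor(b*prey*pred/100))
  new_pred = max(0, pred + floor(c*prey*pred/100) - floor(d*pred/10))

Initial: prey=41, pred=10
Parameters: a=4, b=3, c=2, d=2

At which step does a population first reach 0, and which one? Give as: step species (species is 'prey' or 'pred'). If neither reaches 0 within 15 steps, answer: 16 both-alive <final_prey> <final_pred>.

Answer: 5 prey

Derivation:
Step 1: prey: 41+16-12=45; pred: 10+8-2=16
Step 2: prey: 45+18-21=42; pred: 16+14-3=27
Step 3: prey: 42+16-34=24; pred: 27+22-5=44
Step 4: prey: 24+9-31=2; pred: 44+21-8=57
Step 5: prey: 2+0-3=0; pred: 57+2-11=48
First extinction: prey at step 5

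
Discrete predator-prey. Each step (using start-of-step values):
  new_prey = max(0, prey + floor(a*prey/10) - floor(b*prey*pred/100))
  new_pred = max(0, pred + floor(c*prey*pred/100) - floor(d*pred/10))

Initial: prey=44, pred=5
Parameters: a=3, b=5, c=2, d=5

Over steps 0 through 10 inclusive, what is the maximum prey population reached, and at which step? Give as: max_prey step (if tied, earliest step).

Step 1: prey: 44+13-11=46; pred: 5+4-2=7
Step 2: prey: 46+13-16=43; pred: 7+6-3=10
Step 3: prey: 43+12-21=34; pred: 10+8-5=13
Step 4: prey: 34+10-22=22; pred: 13+8-6=15
Step 5: prey: 22+6-16=12; pred: 15+6-7=14
Step 6: prey: 12+3-8=7; pred: 14+3-7=10
Step 7: prey: 7+2-3=6; pred: 10+1-5=6
Step 8: prey: 6+1-1=6; pred: 6+0-3=3
Step 9: prey: 6+1-0=7; pred: 3+0-1=2
Step 10: prey: 7+2-0=9; pred: 2+0-1=1
Max prey = 46 at step 1

Answer: 46 1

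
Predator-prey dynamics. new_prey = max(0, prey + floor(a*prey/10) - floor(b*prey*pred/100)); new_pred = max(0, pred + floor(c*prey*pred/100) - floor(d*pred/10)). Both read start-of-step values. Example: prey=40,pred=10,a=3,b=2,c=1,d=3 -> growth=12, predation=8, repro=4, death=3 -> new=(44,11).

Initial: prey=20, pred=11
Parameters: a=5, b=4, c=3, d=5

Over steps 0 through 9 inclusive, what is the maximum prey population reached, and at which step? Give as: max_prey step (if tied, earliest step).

Answer: 23 2

Derivation:
Step 1: prey: 20+10-8=22; pred: 11+6-5=12
Step 2: prey: 22+11-10=23; pred: 12+7-6=13
Step 3: prey: 23+11-11=23; pred: 13+8-6=15
Step 4: prey: 23+11-13=21; pred: 15+10-7=18
Step 5: prey: 21+10-15=16; pred: 18+11-9=20
Step 6: prey: 16+8-12=12; pred: 20+9-10=19
Step 7: prey: 12+6-9=9; pred: 19+6-9=16
Step 8: prey: 9+4-5=8; pred: 16+4-8=12
Step 9: prey: 8+4-3=9; pred: 12+2-6=8
Max prey = 23 at step 2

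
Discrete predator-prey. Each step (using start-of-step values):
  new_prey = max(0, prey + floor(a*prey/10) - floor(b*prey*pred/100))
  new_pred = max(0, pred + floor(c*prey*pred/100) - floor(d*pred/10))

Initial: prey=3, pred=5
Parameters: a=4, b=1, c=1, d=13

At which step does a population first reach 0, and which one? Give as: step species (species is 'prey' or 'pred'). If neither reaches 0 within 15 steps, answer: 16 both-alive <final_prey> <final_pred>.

Answer: 1 pred

Derivation:
Step 1: prey: 3+1-0=4; pred: 5+0-6=0
First extinction: pred at step 1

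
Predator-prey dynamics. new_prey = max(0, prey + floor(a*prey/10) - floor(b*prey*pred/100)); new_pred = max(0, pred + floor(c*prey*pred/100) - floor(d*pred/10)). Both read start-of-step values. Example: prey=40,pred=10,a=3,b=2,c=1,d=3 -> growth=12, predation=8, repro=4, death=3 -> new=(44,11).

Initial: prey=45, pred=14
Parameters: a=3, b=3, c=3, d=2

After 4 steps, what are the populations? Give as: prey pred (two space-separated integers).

Answer: 0 61

Derivation:
Step 1: prey: 45+13-18=40; pred: 14+18-2=30
Step 2: prey: 40+12-36=16; pred: 30+36-6=60
Step 3: prey: 16+4-28=0; pred: 60+28-12=76
Step 4: prey: 0+0-0=0; pred: 76+0-15=61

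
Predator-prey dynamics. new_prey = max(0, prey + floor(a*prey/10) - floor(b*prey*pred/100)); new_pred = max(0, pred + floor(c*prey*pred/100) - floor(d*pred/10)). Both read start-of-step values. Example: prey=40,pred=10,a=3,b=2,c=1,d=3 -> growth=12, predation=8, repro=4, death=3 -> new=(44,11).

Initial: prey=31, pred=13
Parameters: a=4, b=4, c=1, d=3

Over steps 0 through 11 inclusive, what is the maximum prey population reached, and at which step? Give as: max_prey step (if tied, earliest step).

Answer: 33 11

Derivation:
Step 1: prey: 31+12-16=27; pred: 13+4-3=14
Step 2: prey: 27+10-15=22; pred: 14+3-4=13
Step 3: prey: 22+8-11=19; pred: 13+2-3=12
Step 4: prey: 19+7-9=17; pred: 12+2-3=11
Step 5: prey: 17+6-7=16; pred: 11+1-3=9
Step 6: prey: 16+6-5=17; pred: 9+1-2=8
Step 7: prey: 17+6-5=18; pred: 8+1-2=7
Step 8: prey: 18+7-5=20; pred: 7+1-2=6
Step 9: prey: 20+8-4=24; pred: 6+1-1=6
Step 10: prey: 24+9-5=28; pred: 6+1-1=6
Step 11: prey: 28+11-6=33; pred: 6+1-1=6
Max prey = 33 at step 11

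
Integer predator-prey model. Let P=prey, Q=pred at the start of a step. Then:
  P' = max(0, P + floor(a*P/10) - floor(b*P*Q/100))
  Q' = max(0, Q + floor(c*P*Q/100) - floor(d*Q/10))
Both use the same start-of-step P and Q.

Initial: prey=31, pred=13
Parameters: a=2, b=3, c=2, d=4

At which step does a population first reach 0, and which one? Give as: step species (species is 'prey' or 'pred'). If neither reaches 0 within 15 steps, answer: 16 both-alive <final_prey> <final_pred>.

Step 1: prey: 31+6-12=25; pred: 13+8-5=16
Step 2: prey: 25+5-12=18; pred: 16+8-6=18
Step 3: prey: 18+3-9=12; pred: 18+6-7=17
Step 4: prey: 12+2-6=8; pred: 17+4-6=15
Step 5: prey: 8+1-3=6; pred: 15+2-6=11
Step 6: prey: 6+1-1=6; pred: 11+1-4=8
Step 7: prey: 6+1-1=6; pred: 8+0-3=5
Step 8: prey: 6+1-0=7; pred: 5+0-2=3
Step 9: prey: 7+1-0=8; pred: 3+0-1=2
Step 10: prey: 8+1-0=9; pred: 2+0-0=2
Step 11: prey: 9+1-0=10; pred: 2+0-0=2
Step 12: prey: 10+2-0=12; pred: 2+0-0=2
Step 13: prey: 12+2-0=14; pred: 2+0-0=2
Step 14: prey: 14+2-0=16; pred: 2+0-0=2
Step 15: prey: 16+3-0=19; pred: 2+0-0=2
No extinction within 15 steps

Answer: 16 both-alive 19 2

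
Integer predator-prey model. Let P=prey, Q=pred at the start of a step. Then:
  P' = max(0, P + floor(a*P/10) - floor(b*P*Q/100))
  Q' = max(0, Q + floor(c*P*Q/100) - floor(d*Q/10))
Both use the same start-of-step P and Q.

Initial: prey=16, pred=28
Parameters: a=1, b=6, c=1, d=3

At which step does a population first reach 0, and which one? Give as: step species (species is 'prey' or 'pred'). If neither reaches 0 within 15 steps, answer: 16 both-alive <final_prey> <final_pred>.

Step 1: prey: 16+1-26=0; pred: 28+4-8=24
First extinction: prey at step 1

Answer: 1 prey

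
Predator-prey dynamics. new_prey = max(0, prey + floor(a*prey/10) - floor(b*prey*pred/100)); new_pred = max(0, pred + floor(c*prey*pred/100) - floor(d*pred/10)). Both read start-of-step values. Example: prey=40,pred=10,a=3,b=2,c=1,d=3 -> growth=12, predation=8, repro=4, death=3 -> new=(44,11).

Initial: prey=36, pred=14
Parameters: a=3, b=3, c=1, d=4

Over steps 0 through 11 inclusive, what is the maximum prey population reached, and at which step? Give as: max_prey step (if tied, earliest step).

Step 1: prey: 36+10-15=31; pred: 14+5-5=14
Step 2: prey: 31+9-13=27; pred: 14+4-5=13
Step 3: prey: 27+8-10=25; pred: 13+3-5=11
Step 4: prey: 25+7-8=24; pred: 11+2-4=9
Step 5: prey: 24+7-6=25; pred: 9+2-3=8
Step 6: prey: 25+7-6=26; pred: 8+2-3=7
Step 7: prey: 26+7-5=28; pred: 7+1-2=6
Step 8: prey: 28+8-5=31; pred: 6+1-2=5
Step 9: prey: 31+9-4=36; pred: 5+1-2=4
Step 10: prey: 36+10-4=42; pred: 4+1-1=4
Step 11: prey: 42+12-5=49; pred: 4+1-1=4
Max prey = 49 at step 11

Answer: 49 11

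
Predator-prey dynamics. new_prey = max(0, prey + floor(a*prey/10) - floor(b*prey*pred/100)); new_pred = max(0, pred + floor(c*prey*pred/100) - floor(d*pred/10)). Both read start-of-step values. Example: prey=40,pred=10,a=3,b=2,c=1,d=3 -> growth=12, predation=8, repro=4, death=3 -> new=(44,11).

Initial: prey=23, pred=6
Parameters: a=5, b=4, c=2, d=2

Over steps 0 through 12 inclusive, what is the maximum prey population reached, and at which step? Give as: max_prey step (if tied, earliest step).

Answer: 38 3

Derivation:
Step 1: prey: 23+11-5=29; pred: 6+2-1=7
Step 2: prey: 29+14-8=35; pred: 7+4-1=10
Step 3: prey: 35+17-14=38; pred: 10+7-2=15
Step 4: prey: 38+19-22=35; pred: 15+11-3=23
Step 5: prey: 35+17-32=20; pred: 23+16-4=35
Step 6: prey: 20+10-28=2; pred: 35+14-7=42
Step 7: prey: 2+1-3=0; pred: 42+1-8=35
Step 8: prey: 0+0-0=0; pred: 35+0-7=28
Step 9: prey: 0+0-0=0; pred: 28+0-5=23
Step 10: prey: 0+0-0=0; pred: 23+0-4=19
Step 11: prey: 0+0-0=0; pred: 19+0-3=16
Step 12: prey: 0+0-0=0; pred: 16+0-3=13
Max prey = 38 at step 3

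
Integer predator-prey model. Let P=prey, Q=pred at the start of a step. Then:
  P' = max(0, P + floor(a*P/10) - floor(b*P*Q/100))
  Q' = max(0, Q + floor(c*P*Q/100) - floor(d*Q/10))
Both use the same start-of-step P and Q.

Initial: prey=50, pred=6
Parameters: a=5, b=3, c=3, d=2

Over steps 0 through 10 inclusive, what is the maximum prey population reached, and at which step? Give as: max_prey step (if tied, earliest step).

Step 1: prey: 50+25-9=66; pred: 6+9-1=14
Step 2: prey: 66+33-27=72; pred: 14+27-2=39
Step 3: prey: 72+36-84=24; pred: 39+84-7=116
Step 4: prey: 24+12-83=0; pred: 116+83-23=176
Step 5: prey: 0+0-0=0; pred: 176+0-35=141
Step 6: prey: 0+0-0=0; pred: 141+0-28=113
Step 7: prey: 0+0-0=0; pred: 113+0-22=91
Step 8: prey: 0+0-0=0; pred: 91+0-18=73
Step 9: prey: 0+0-0=0; pred: 73+0-14=59
Step 10: prey: 0+0-0=0; pred: 59+0-11=48
Max prey = 72 at step 2

Answer: 72 2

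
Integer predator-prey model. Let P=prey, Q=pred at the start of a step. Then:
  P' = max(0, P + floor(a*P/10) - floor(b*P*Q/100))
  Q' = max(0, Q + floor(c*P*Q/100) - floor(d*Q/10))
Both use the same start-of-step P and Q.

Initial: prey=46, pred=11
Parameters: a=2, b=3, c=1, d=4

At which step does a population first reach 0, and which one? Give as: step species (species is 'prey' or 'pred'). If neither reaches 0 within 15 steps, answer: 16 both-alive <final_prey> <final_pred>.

Answer: 16 both-alive 46 2

Derivation:
Step 1: prey: 46+9-15=40; pred: 11+5-4=12
Step 2: prey: 40+8-14=34; pred: 12+4-4=12
Step 3: prey: 34+6-12=28; pred: 12+4-4=12
Step 4: prey: 28+5-10=23; pred: 12+3-4=11
Step 5: prey: 23+4-7=20; pred: 11+2-4=9
Step 6: prey: 20+4-5=19; pred: 9+1-3=7
Step 7: prey: 19+3-3=19; pred: 7+1-2=6
Step 8: prey: 19+3-3=19; pred: 6+1-2=5
Step 9: prey: 19+3-2=20; pred: 5+0-2=3
Step 10: prey: 20+4-1=23; pred: 3+0-1=2
Step 11: prey: 23+4-1=26; pred: 2+0-0=2
Step 12: prey: 26+5-1=30; pred: 2+0-0=2
Step 13: prey: 30+6-1=35; pred: 2+0-0=2
Step 14: prey: 35+7-2=40; pred: 2+0-0=2
Step 15: prey: 40+8-2=46; pred: 2+0-0=2
No extinction within 15 steps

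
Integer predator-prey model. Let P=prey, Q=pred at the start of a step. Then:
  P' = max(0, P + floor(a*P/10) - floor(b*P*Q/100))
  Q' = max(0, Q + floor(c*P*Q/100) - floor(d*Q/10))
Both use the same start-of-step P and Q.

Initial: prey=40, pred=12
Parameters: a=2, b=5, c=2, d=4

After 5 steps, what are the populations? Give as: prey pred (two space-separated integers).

Step 1: prey: 40+8-24=24; pred: 12+9-4=17
Step 2: prey: 24+4-20=8; pred: 17+8-6=19
Step 3: prey: 8+1-7=2; pred: 19+3-7=15
Step 4: prey: 2+0-1=1; pred: 15+0-6=9
Step 5: prey: 1+0-0=1; pred: 9+0-3=6

Answer: 1 6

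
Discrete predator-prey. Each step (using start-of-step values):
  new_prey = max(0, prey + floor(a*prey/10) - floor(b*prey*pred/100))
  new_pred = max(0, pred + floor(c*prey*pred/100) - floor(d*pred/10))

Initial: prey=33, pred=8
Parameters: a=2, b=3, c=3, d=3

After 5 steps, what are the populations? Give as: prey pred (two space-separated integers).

Answer: 0 29

Derivation:
Step 1: prey: 33+6-7=32; pred: 8+7-2=13
Step 2: prey: 32+6-12=26; pred: 13+12-3=22
Step 3: prey: 26+5-17=14; pred: 22+17-6=33
Step 4: prey: 14+2-13=3; pred: 33+13-9=37
Step 5: prey: 3+0-3=0; pred: 37+3-11=29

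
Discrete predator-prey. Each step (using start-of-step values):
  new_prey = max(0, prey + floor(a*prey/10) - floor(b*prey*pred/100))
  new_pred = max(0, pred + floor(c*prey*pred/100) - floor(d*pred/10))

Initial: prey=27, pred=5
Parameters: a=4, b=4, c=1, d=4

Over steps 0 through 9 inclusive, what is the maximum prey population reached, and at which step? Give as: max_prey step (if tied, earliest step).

Answer: 110 8

Derivation:
Step 1: prey: 27+10-5=32; pred: 5+1-2=4
Step 2: prey: 32+12-5=39; pred: 4+1-1=4
Step 3: prey: 39+15-6=48; pred: 4+1-1=4
Step 4: prey: 48+19-7=60; pred: 4+1-1=4
Step 5: prey: 60+24-9=75; pred: 4+2-1=5
Step 6: prey: 75+30-15=90; pred: 5+3-2=6
Step 7: prey: 90+36-21=105; pred: 6+5-2=9
Step 8: prey: 105+42-37=110; pred: 9+9-3=15
Step 9: prey: 110+44-66=88; pred: 15+16-6=25
Max prey = 110 at step 8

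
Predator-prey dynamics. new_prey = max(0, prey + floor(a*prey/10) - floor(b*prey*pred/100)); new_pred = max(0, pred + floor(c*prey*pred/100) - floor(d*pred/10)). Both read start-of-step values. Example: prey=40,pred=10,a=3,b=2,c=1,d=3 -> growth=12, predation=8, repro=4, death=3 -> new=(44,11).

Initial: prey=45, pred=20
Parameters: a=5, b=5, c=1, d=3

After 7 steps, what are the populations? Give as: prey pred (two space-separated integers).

Step 1: prey: 45+22-45=22; pred: 20+9-6=23
Step 2: prey: 22+11-25=8; pred: 23+5-6=22
Step 3: prey: 8+4-8=4; pred: 22+1-6=17
Step 4: prey: 4+2-3=3; pred: 17+0-5=12
Step 5: prey: 3+1-1=3; pred: 12+0-3=9
Step 6: prey: 3+1-1=3; pred: 9+0-2=7
Step 7: prey: 3+1-1=3; pred: 7+0-2=5

Answer: 3 5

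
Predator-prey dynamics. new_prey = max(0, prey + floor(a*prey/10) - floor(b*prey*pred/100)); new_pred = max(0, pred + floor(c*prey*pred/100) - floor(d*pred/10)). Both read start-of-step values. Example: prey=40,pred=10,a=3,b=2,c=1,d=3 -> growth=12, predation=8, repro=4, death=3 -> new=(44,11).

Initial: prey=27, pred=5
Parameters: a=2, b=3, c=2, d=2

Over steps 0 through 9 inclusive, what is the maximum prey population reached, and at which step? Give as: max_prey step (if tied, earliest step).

Step 1: prey: 27+5-4=28; pred: 5+2-1=6
Step 2: prey: 28+5-5=28; pred: 6+3-1=8
Step 3: prey: 28+5-6=27; pred: 8+4-1=11
Step 4: prey: 27+5-8=24; pred: 11+5-2=14
Step 5: prey: 24+4-10=18; pred: 14+6-2=18
Step 6: prey: 18+3-9=12; pred: 18+6-3=21
Step 7: prey: 12+2-7=7; pred: 21+5-4=22
Step 8: prey: 7+1-4=4; pred: 22+3-4=21
Step 9: prey: 4+0-2=2; pred: 21+1-4=18
Max prey = 28 at step 1

Answer: 28 1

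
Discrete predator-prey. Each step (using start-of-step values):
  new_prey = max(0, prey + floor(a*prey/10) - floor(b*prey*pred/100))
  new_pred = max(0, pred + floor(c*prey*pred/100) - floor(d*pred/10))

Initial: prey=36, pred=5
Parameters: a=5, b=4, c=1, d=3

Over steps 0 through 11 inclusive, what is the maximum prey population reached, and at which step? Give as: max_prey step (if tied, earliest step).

Answer: 93 5

Derivation:
Step 1: prey: 36+18-7=47; pred: 5+1-1=5
Step 2: prey: 47+23-9=61; pred: 5+2-1=6
Step 3: prey: 61+30-14=77; pred: 6+3-1=8
Step 4: prey: 77+38-24=91; pred: 8+6-2=12
Step 5: prey: 91+45-43=93; pred: 12+10-3=19
Step 6: prey: 93+46-70=69; pred: 19+17-5=31
Step 7: prey: 69+34-85=18; pred: 31+21-9=43
Step 8: prey: 18+9-30=0; pred: 43+7-12=38
Step 9: prey: 0+0-0=0; pred: 38+0-11=27
Step 10: prey: 0+0-0=0; pred: 27+0-8=19
Step 11: prey: 0+0-0=0; pred: 19+0-5=14
Max prey = 93 at step 5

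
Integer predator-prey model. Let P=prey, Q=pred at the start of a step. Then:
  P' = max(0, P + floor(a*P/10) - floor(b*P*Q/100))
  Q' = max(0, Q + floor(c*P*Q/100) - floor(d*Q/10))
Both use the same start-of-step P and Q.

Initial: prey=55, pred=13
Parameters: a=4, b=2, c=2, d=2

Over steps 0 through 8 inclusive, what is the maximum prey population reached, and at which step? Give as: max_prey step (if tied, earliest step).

Answer: 63 1

Derivation:
Step 1: prey: 55+22-14=63; pred: 13+14-2=25
Step 2: prey: 63+25-31=57; pred: 25+31-5=51
Step 3: prey: 57+22-58=21; pred: 51+58-10=99
Step 4: prey: 21+8-41=0; pred: 99+41-19=121
Step 5: prey: 0+0-0=0; pred: 121+0-24=97
Step 6: prey: 0+0-0=0; pred: 97+0-19=78
Step 7: prey: 0+0-0=0; pred: 78+0-15=63
Step 8: prey: 0+0-0=0; pred: 63+0-12=51
Max prey = 63 at step 1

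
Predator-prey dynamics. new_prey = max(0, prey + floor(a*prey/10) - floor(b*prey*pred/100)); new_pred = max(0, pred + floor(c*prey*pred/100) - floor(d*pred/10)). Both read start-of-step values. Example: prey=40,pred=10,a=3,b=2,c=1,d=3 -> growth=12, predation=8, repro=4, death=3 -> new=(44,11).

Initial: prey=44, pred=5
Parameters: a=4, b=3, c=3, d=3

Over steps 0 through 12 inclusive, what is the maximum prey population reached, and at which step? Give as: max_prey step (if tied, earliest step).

Answer: 61 2

Derivation:
Step 1: prey: 44+17-6=55; pred: 5+6-1=10
Step 2: prey: 55+22-16=61; pred: 10+16-3=23
Step 3: prey: 61+24-42=43; pred: 23+42-6=59
Step 4: prey: 43+17-76=0; pred: 59+76-17=118
Step 5: prey: 0+0-0=0; pred: 118+0-35=83
Step 6: prey: 0+0-0=0; pred: 83+0-24=59
Step 7: prey: 0+0-0=0; pred: 59+0-17=42
Step 8: prey: 0+0-0=0; pred: 42+0-12=30
Step 9: prey: 0+0-0=0; pred: 30+0-9=21
Step 10: prey: 0+0-0=0; pred: 21+0-6=15
Step 11: prey: 0+0-0=0; pred: 15+0-4=11
Step 12: prey: 0+0-0=0; pred: 11+0-3=8
Max prey = 61 at step 2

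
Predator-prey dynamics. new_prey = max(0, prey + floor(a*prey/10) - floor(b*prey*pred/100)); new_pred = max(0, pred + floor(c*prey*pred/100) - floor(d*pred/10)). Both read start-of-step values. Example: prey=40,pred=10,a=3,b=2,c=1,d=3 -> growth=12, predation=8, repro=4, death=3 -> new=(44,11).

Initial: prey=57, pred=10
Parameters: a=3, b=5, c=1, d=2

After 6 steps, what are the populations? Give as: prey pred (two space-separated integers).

Step 1: prey: 57+17-28=46; pred: 10+5-2=13
Step 2: prey: 46+13-29=30; pred: 13+5-2=16
Step 3: prey: 30+9-24=15; pred: 16+4-3=17
Step 4: prey: 15+4-12=7; pred: 17+2-3=16
Step 5: prey: 7+2-5=4; pred: 16+1-3=14
Step 6: prey: 4+1-2=3; pred: 14+0-2=12

Answer: 3 12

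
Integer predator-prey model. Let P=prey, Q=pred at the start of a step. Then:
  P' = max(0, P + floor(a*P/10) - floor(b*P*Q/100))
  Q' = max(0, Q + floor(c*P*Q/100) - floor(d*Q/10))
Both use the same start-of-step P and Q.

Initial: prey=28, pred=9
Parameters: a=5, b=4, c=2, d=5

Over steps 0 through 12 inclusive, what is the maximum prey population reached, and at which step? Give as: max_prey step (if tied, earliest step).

Answer: 39 3

Derivation:
Step 1: prey: 28+14-10=32; pred: 9+5-4=10
Step 2: prey: 32+16-12=36; pred: 10+6-5=11
Step 3: prey: 36+18-15=39; pred: 11+7-5=13
Step 4: prey: 39+19-20=38; pred: 13+10-6=17
Step 5: prey: 38+19-25=32; pred: 17+12-8=21
Step 6: prey: 32+16-26=22; pred: 21+13-10=24
Step 7: prey: 22+11-21=12; pred: 24+10-12=22
Step 8: prey: 12+6-10=8; pred: 22+5-11=16
Step 9: prey: 8+4-5=7; pred: 16+2-8=10
Step 10: prey: 7+3-2=8; pred: 10+1-5=6
Step 11: prey: 8+4-1=11; pred: 6+0-3=3
Step 12: prey: 11+5-1=15; pred: 3+0-1=2
Max prey = 39 at step 3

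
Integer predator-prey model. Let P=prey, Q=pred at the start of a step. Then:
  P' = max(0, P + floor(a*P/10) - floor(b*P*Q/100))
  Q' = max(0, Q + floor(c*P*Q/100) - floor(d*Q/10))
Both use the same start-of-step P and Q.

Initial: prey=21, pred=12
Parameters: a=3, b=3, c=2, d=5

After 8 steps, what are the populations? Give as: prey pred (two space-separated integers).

Step 1: prey: 21+6-7=20; pred: 12+5-6=11
Step 2: prey: 20+6-6=20; pred: 11+4-5=10
Step 3: prey: 20+6-6=20; pred: 10+4-5=9
Step 4: prey: 20+6-5=21; pred: 9+3-4=8
Step 5: prey: 21+6-5=22; pred: 8+3-4=7
Step 6: prey: 22+6-4=24; pred: 7+3-3=7
Step 7: prey: 24+7-5=26; pred: 7+3-3=7
Step 8: prey: 26+7-5=28; pred: 7+3-3=7

Answer: 28 7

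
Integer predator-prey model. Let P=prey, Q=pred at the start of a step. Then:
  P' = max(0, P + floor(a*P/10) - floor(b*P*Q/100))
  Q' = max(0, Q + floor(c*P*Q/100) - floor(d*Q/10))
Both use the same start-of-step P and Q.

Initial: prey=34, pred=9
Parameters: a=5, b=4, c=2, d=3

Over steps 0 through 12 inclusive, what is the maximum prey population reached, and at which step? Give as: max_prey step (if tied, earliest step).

Answer: 39 1

Derivation:
Step 1: prey: 34+17-12=39; pred: 9+6-2=13
Step 2: prey: 39+19-20=38; pred: 13+10-3=20
Step 3: prey: 38+19-30=27; pred: 20+15-6=29
Step 4: prey: 27+13-31=9; pred: 29+15-8=36
Step 5: prey: 9+4-12=1; pred: 36+6-10=32
Step 6: prey: 1+0-1=0; pred: 32+0-9=23
Step 7: prey: 0+0-0=0; pred: 23+0-6=17
Step 8: prey: 0+0-0=0; pred: 17+0-5=12
Step 9: prey: 0+0-0=0; pred: 12+0-3=9
Step 10: prey: 0+0-0=0; pred: 9+0-2=7
Step 11: prey: 0+0-0=0; pred: 7+0-2=5
Step 12: prey: 0+0-0=0; pred: 5+0-1=4
Max prey = 39 at step 1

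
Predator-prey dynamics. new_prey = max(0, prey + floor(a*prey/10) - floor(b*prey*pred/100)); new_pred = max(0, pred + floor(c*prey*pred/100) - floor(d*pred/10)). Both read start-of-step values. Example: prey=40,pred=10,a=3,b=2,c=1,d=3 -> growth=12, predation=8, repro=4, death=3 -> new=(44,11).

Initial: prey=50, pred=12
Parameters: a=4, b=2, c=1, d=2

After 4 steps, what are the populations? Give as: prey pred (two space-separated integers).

Answer: 48 43

Derivation:
Step 1: prey: 50+20-12=58; pred: 12+6-2=16
Step 2: prey: 58+23-18=63; pred: 16+9-3=22
Step 3: prey: 63+25-27=61; pred: 22+13-4=31
Step 4: prey: 61+24-37=48; pred: 31+18-6=43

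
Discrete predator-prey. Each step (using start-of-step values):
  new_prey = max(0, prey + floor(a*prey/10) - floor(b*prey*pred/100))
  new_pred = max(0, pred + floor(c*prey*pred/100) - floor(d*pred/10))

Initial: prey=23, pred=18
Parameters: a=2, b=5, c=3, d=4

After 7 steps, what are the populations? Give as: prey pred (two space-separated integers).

Step 1: prey: 23+4-20=7; pred: 18+12-7=23
Step 2: prey: 7+1-8=0; pred: 23+4-9=18
Step 3: prey: 0+0-0=0; pred: 18+0-7=11
Step 4: prey: 0+0-0=0; pred: 11+0-4=7
Step 5: prey: 0+0-0=0; pred: 7+0-2=5
Step 6: prey: 0+0-0=0; pred: 5+0-2=3
Step 7: prey: 0+0-0=0; pred: 3+0-1=2

Answer: 0 2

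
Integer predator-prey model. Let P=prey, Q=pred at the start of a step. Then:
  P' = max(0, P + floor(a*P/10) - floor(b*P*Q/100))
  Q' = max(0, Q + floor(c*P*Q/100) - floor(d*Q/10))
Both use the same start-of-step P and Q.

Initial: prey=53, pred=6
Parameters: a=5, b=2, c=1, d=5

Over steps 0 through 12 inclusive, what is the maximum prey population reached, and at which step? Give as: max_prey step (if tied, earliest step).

Step 1: prey: 53+26-6=73; pred: 6+3-3=6
Step 2: prey: 73+36-8=101; pred: 6+4-3=7
Step 3: prey: 101+50-14=137; pred: 7+7-3=11
Step 4: prey: 137+68-30=175; pred: 11+15-5=21
Step 5: prey: 175+87-73=189; pred: 21+36-10=47
Step 6: prey: 189+94-177=106; pred: 47+88-23=112
Step 7: prey: 106+53-237=0; pred: 112+118-56=174
Step 8: prey: 0+0-0=0; pred: 174+0-87=87
Step 9: prey: 0+0-0=0; pred: 87+0-43=44
Step 10: prey: 0+0-0=0; pred: 44+0-22=22
Step 11: prey: 0+0-0=0; pred: 22+0-11=11
Step 12: prey: 0+0-0=0; pred: 11+0-5=6
Max prey = 189 at step 5

Answer: 189 5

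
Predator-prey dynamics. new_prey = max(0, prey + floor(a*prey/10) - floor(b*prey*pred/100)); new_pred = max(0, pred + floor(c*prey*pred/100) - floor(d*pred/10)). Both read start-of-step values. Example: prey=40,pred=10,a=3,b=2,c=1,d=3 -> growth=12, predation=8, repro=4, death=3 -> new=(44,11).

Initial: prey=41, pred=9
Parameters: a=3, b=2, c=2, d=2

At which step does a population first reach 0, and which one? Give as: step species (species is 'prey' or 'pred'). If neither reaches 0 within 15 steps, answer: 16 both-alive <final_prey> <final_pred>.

Answer: 5 prey

Derivation:
Step 1: prey: 41+12-7=46; pred: 9+7-1=15
Step 2: prey: 46+13-13=46; pred: 15+13-3=25
Step 3: prey: 46+13-23=36; pred: 25+23-5=43
Step 4: prey: 36+10-30=16; pred: 43+30-8=65
Step 5: prey: 16+4-20=0; pred: 65+20-13=72
First extinction: prey at step 5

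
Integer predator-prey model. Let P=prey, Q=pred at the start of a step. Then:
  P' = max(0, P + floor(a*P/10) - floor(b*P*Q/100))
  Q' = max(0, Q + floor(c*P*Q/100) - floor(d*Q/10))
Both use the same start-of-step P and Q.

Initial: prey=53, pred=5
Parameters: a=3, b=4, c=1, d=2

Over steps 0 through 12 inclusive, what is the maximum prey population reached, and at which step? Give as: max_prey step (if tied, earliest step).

Answer: 62 2

Derivation:
Step 1: prey: 53+15-10=58; pred: 5+2-1=6
Step 2: prey: 58+17-13=62; pred: 6+3-1=8
Step 3: prey: 62+18-19=61; pred: 8+4-1=11
Step 4: prey: 61+18-26=53; pred: 11+6-2=15
Step 5: prey: 53+15-31=37; pred: 15+7-3=19
Step 6: prey: 37+11-28=20; pred: 19+7-3=23
Step 7: prey: 20+6-18=8; pred: 23+4-4=23
Step 8: prey: 8+2-7=3; pred: 23+1-4=20
Step 9: prey: 3+0-2=1; pred: 20+0-4=16
Step 10: prey: 1+0-0=1; pred: 16+0-3=13
Step 11: prey: 1+0-0=1; pred: 13+0-2=11
Step 12: prey: 1+0-0=1; pred: 11+0-2=9
Max prey = 62 at step 2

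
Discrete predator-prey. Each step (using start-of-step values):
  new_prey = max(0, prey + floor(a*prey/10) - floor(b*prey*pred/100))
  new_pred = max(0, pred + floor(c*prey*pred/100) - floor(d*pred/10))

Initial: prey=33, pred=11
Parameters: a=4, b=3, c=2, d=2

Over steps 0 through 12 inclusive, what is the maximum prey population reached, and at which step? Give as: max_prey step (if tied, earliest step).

Answer: 36 1

Derivation:
Step 1: prey: 33+13-10=36; pred: 11+7-2=16
Step 2: prey: 36+14-17=33; pred: 16+11-3=24
Step 3: prey: 33+13-23=23; pred: 24+15-4=35
Step 4: prey: 23+9-24=8; pred: 35+16-7=44
Step 5: prey: 8+3-10=1; pred: 44+7-8=43
Step 6: prey: 1+0-1=0; pred: 43+0-8=35
Step 7: prey: 0+0-0=0; pred: 35+0-7=28
Step 8: prey: 0+0-0=0; pred: 28+0-5=23
Step 9: prey: 0+0-0=0; pred: 23+0-4=19
Step 10: prey: 0+0-0=0; pred: 19+0-3=16
Step 11: prey: 0+0-0=0; pred: 16+0-3=13
Step 12: prey: 0+0-0=0; pred: 13+0-2=11
Max prey = 36 at step 1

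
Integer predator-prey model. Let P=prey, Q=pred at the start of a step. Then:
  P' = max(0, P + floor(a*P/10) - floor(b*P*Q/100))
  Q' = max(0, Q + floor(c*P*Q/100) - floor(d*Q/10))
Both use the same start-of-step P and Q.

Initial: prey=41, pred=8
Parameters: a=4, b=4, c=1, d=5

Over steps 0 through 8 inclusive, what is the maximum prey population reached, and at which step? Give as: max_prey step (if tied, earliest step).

Step 1: prey: 41+16-13=44; pred: 8+3-4=7
Step 2: prey: 44+17-12=49; pred: 7+3-3=7
Step 3: prey: 49+19-13=55; pred: 7+3-3=7
Step 4: prey: 55+22-15=62; pred: 7+3-3=7
Step 5: prey: 62+24-17=69; pred: 7+4-3=8
Step 6: prey: 69+27-22=74; pred: 8+5-4=9
Step 7: prey: 74+29-26=77; pred: 9+6-4=11
Step 8: prey: 77+30-33=74; pred: 11+8-5=14
Max prey = 77 at step 7

Answer: 77 7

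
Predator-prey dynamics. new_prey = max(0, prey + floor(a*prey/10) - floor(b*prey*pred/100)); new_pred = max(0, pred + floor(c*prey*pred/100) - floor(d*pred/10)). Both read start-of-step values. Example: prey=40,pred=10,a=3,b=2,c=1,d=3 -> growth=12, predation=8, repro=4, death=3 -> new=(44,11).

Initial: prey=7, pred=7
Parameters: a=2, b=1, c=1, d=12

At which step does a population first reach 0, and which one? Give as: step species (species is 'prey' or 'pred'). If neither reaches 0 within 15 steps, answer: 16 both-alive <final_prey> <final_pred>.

Step 1: prey: 7+1-0=8; pred: 7+0-8=0
First extinction: pred at step 1

Answer: 1 pred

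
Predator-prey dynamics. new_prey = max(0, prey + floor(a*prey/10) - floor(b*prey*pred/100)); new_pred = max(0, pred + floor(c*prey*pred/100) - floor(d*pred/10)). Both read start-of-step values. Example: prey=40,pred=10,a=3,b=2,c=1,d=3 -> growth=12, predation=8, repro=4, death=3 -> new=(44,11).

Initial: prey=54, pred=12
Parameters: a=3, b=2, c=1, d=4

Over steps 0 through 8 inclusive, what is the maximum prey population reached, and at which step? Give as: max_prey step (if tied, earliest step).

Answer: 59 2

Derivation:
Step 1: prey: 54+16-12=58; pred: 12+6-4=14
Step 2: prey: 58+17-16=59; pred: 14+8-5=17
Step 3: prey: 59+17-20=56; pred: 17+10-6=21
Step 4: prey: 56+16-23=49; pred: 21+11-8=24
Step 5: prey: 49+14-23=40; pred: 24+11-9=26
Step 6: prey: 40+12-20=32; pred: 26+10-10=26
Step 7: prey: 32+9-16=25; pred: 26+8-10=24
Step 8: prey: 25+7-12=20; pred: 24+6-9=21
Max prey = 59 at step 2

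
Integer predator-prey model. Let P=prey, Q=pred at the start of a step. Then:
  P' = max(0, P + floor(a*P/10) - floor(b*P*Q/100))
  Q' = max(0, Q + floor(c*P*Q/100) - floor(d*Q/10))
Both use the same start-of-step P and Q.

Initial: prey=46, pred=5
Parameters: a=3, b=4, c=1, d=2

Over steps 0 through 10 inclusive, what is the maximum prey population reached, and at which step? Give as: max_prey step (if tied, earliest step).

Step 1: prey: 46+13-9=50; pred: 5+2-1=6
Step 2: prey: 50+15-12=53; pred: 6+3-1=8
Step 3: prey: 53+15-16=52; pred: 8+4-1=11
Step 4: prey: 52+15-22=45; pred: 11+5-2=14
Step 5: prey: 45+13-25=33; pred: 14+6-2=18
Step 6: prey: 33+9-23=19; pred: 18+5-3=20
Step 7: prey: 19+5-15=9; pred: 20+3-4=19
Step 8: prey: 9+2-6=5; pred: 19+1-3=17
Step 9: prey: 5+1-3=3; pred: 17+0-3=14
Step 10: prey: 3+0-1=2; pred: 14+0-2=12
Max prey = 53 at step 2

Answer: 53 2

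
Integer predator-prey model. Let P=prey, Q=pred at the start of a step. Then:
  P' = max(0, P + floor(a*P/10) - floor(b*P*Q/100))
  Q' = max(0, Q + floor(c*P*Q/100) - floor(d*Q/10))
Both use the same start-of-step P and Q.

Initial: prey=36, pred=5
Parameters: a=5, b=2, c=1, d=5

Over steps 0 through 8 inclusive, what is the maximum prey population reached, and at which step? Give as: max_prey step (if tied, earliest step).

Step 1: prey: 36+18-3=51; pred: 5+1-2=4
Step 2: prey: 51+25-4=72; pred: 4+2-2=4
Step 3: prey: 72+36-5=103; pred: 4+2-2=4
Step 4: prey: 103+51-8=146; pred: 4+4-2=6
Step 5: prey: 146+73-17=202; pred: 6+8-3=11
Step 6: prey: 202+101-44=259; pred: 11+22-5=28
Step 7: prey: 259+129-145=243; pred: 28+72-14=86
Step 8: prey: 243+121-417=0; pred: 86+208-43=251
Max prey = 259 at step 6

Answer: 259 6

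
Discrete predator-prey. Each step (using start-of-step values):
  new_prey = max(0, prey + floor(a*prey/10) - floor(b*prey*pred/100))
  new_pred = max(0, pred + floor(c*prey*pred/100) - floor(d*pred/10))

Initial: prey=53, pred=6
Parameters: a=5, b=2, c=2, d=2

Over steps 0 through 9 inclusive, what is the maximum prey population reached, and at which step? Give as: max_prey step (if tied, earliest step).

Answer: 93 2

Derivation:
Step 1: prey: 53+26-6=73; pred: 6+6-1=11
Step 2: prey: 73+36-16=93; pred: 11+16-2=25
Step 3: prey: 93+46-46=93; pred: 25+46-5=66
Step 4: prey: 93+46-122=17; pred: 66+122-13=175
Step 5: prey: 17+8-59=0; pred: 175+59-35=199
Step 6: prey: 0+0-0=0; pred: 199+0-39=160
Step 7: prey: 0+0-0=0; pred: 160+0-32=128
Step 8: prey: 0+0-0=0; pred: 128+0-25=103
Step 9: prey: 0+0-0=0; pred: 103+0-20=83
Max prey = 93 at step 2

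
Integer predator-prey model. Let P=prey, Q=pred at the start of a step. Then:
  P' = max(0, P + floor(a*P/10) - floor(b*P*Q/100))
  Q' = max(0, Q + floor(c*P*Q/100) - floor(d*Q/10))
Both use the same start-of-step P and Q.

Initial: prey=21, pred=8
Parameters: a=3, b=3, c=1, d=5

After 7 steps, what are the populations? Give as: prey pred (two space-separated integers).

Step 1: prey: 21+6-5=22; pred: 8+1-4=5
Step 2: prey: 22+6-3=25; pred: 5+1-2=4
Step 3: prey: 25+7-3=29; pred: 4+1-2=3
Step 4: prey: 29+8-2=35; pred: 3+0-1=2
Step 5: prey: 35+10-2=43; pred: 2+0-1=1
Step 6: prey: 43+12-1=54; pred: 1+0-0=1
Step 7: prey: 54+16-1=69; pred: 1+0-0=1

Answer: 69 1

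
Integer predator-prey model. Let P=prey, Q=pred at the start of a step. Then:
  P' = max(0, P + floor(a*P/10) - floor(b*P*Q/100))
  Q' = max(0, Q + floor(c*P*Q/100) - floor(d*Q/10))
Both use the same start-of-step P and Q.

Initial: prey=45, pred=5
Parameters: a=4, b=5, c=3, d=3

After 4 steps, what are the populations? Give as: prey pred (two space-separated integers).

Step 1: prey: 45+18-11=52; pred: 5+6-1=10
Step 2: prey: 52+20-26=46; pred: 10+15-3=22
Step 3: prey: 46+18-50=14; pred: 22+30-6=46
Step 4: prey: 14+5-32=0; pred: 46+19-13=52

Answer: 0 52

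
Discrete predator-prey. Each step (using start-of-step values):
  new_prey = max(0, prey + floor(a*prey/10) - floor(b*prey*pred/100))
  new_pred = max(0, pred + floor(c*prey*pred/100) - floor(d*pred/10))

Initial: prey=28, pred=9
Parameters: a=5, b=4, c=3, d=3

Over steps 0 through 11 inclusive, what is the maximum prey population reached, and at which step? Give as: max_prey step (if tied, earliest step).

Step 1: prey: 28+14-10=32; pred: 9+7-2=14
Step 2: prey: 32+16-17=31; pred: 14+13-4=23
Step 3: prey: 31+15-28=18; pred: 23+21-6=38
Step 4: prey: 18+9-27=0; pred: 38+20-11=47
Step 5: prey: 0+0-0=0; pred: 47+0-14=33
Step 6: prey: 0+0-0=0; pred: 33+0-9=24
Step 7: prey: 0+0-0=0; pred: 24+0-7=17
Step 8: prey: 0+0-0=0; pred: 17+0-5=12
Step 9: prey: 0+0-0=0; pred: 12+0-3=9
Step 10: prey: 0+0-0=0; pred: 9+0-2=7
Step 11: prey: 0+0-0=0; pred: 7+0-2=5
Max prey = 32 at step 1

Answer: 32 1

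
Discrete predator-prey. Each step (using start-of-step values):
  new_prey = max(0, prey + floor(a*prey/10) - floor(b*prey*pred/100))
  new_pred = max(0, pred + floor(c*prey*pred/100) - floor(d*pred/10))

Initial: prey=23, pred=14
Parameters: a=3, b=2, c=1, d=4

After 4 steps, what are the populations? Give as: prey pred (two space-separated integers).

Answer: 31 7

Derivation:
Step 1: prey: 23+6-6=23; pred: 14+3-5=12
Step 2: prey: 23+6-5=24; pred: 12+2-4=10
Step 3: prey: 24+7-4=27; pred: 10+2-4=8
Step 4: prey: 27+8-4=31; pred: 8+2-3=7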